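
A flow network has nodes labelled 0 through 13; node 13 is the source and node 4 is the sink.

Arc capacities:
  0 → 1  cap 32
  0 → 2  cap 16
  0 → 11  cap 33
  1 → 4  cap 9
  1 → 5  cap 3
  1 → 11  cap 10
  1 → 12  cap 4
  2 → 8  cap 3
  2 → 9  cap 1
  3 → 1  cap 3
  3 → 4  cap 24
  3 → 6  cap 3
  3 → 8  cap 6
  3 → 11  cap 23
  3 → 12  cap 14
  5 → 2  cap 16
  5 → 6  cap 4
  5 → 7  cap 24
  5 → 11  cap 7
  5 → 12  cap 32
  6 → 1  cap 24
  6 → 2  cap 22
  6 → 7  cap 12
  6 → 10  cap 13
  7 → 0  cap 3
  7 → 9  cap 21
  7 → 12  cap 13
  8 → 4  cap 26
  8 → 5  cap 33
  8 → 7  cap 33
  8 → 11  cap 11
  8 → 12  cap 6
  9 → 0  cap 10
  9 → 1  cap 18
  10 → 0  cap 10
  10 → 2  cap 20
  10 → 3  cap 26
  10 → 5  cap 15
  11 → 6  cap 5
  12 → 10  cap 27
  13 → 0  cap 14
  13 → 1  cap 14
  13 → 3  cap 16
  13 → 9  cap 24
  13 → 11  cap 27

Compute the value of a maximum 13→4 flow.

augment #1: 13→1→4 bottleneck 9, total now 9
augment #2: 13→3→4 bottleneck 16, total now 25
augment #3: 13→0→2→8→4 bottleneck 3, total now 28
augment #4: 13→1→12→10→3→4 bottleneck 4, total now 32
augment #5: 13→11→6→10→3→4 bottleneck 4, total now 36
augment #6: 13→11→6→10→3→8→4 bottleneck 1, total now 37
augment #7: 13→1→5→6→10→3→8→4 bottleneck 1, total now 38
augment #8: 13→0→1→5→6→10→3→8→4 bottleneck 2, total now 40

Maximum flow value: 40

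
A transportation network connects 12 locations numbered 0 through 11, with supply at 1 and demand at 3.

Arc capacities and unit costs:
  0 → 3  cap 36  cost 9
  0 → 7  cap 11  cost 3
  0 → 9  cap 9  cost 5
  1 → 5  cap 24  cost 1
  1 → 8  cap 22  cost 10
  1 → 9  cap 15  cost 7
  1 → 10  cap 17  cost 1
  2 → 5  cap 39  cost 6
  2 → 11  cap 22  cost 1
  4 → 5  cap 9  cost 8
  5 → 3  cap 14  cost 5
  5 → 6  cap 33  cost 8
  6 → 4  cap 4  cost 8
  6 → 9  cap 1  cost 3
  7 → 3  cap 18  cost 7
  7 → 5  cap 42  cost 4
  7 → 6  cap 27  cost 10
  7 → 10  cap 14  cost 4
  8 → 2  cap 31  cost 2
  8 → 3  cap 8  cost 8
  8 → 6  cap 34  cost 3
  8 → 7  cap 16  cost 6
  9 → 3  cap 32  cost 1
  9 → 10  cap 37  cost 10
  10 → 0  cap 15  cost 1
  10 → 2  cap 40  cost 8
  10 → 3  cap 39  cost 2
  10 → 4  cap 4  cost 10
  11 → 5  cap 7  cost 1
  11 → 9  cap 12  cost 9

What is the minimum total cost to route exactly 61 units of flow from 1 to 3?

shortest-cost path #1: 1→10→3 push 17 @ unit cost 3 (adds 51)
shortest-cost path #2: 1→5→3 push 14 @ unit cost 6 (adds 84)
shortest-cost path #3: 1→9→3 push 15 @ unit cost 8 (adds 120)
shortest-cost path #4: 1→5→6→9→3 push 1 @ unit cost 13 (adds 13)
shortest-cost path #5: 1→8→3 push 8 @ unit cost 18 (adds 144)
shortest-cost path #6: 1→8→7→10→3 push 6 @ unit cost 22 (adds 132)
total cost = 544

Minimum cost for 61 units: 544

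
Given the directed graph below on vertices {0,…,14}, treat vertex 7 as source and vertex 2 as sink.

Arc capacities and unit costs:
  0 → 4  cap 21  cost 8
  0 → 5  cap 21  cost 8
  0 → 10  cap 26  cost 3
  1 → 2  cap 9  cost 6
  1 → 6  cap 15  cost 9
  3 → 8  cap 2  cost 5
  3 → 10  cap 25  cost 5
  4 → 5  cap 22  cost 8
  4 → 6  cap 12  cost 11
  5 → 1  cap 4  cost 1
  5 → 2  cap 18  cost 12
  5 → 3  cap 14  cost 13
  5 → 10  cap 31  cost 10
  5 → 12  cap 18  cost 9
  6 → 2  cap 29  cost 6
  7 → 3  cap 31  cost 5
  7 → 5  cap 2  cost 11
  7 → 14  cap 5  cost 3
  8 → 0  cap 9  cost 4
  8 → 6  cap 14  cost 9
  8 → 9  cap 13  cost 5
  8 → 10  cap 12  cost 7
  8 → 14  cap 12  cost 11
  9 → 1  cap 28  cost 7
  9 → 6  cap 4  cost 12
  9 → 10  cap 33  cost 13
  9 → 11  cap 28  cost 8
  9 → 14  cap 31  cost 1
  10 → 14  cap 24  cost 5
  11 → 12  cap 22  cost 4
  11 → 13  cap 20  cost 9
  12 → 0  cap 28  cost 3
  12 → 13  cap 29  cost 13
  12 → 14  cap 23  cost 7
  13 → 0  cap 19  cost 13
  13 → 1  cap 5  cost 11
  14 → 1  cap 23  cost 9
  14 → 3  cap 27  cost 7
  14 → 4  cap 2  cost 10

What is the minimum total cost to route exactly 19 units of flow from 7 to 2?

shortest-cost path #1: 7→14→1→2 push 5 @ unit cost 18 (adds 90)
shortest-cost path #2: 7→5→1→2 push 2 @ unit cost 18 (adds 36)
shortest-cost path #3: 7→3→8→6→2 push 2 @ unit cost 25 (adds 50)
shortest-cost path #4: 7→3→10→14→1→2 push 2 @ unit cost 30 (adds 60)
shortest-cost path #5: 7→3→10→14→1→5→2 push 2 @ unit cost 35 (adds 70)
shortest-cost path #6: 7→3→10→14→1→6→2 push 6 @ unit cost 39 (adds 234)
total cost = 540

Minimum cost for 19 units: 540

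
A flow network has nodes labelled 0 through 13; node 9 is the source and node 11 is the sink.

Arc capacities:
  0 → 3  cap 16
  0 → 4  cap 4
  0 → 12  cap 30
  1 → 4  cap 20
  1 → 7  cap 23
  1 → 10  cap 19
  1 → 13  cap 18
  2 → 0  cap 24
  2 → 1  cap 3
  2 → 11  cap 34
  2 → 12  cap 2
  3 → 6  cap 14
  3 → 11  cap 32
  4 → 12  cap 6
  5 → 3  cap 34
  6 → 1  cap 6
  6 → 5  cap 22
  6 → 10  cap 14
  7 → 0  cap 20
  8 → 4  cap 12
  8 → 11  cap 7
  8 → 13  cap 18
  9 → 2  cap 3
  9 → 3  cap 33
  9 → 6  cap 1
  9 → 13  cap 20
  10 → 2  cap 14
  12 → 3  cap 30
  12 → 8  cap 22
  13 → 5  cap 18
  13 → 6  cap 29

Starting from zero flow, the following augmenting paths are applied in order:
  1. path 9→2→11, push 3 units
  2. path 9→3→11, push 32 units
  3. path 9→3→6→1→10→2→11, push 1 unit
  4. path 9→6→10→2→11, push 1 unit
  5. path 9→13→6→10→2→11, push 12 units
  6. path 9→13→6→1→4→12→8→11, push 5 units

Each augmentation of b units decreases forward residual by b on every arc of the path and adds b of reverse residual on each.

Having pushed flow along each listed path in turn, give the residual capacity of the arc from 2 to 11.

Residual capacity of (2,11): 17

after path 1 (9→2→11, push 3): res(2,11)=31
after path 2 (9→3→11, push 32): res(2,11)=31
after path 3 (9→3→6→1→10→2→11, push 1): res(2,11)=30
after path 4 (9→6→10→2→11, push 1): res(2,11)=29
after path 5 (9→13→6→10→2→11, push 12): res(2,11)=17
after path 6 (9→13→6→1→4→12→8→11, push 5): res(2,11)=17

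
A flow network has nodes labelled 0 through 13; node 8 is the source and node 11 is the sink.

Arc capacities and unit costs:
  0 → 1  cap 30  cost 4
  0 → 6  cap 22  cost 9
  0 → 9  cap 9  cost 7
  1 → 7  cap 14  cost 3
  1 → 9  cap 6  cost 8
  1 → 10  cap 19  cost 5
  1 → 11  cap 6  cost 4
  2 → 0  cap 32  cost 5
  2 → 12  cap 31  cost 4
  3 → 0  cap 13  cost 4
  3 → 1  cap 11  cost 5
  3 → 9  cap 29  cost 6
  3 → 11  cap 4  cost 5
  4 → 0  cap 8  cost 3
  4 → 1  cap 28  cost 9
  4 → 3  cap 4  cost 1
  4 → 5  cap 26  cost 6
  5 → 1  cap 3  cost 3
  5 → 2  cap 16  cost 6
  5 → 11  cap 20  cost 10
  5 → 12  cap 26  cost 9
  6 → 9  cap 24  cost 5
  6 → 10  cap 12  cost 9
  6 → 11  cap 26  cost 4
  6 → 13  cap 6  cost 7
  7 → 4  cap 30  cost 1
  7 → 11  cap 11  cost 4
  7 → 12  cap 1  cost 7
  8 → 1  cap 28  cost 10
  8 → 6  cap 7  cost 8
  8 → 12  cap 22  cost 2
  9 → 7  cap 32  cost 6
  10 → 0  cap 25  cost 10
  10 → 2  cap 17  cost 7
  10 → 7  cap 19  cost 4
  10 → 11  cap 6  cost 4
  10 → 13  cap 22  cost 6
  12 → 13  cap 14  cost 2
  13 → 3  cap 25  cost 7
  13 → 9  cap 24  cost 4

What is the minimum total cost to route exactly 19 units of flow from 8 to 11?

Minimum cost for 19 units: 266

shortest-cost path #1: 8→6→11 push 7 @ unit cost 12 (adds 84)
shortest-cost path #2: 8→1→11 push 6 @ unit cost 14 (adds 84)
shortest-cost path #3: 8→12→13→3→11 push 4 @ unit cost 16 (adds 64)
shortest-cost path #4: 8→1→7→11 push 2 @ unit cost 17 (adds 34)
total cost = 266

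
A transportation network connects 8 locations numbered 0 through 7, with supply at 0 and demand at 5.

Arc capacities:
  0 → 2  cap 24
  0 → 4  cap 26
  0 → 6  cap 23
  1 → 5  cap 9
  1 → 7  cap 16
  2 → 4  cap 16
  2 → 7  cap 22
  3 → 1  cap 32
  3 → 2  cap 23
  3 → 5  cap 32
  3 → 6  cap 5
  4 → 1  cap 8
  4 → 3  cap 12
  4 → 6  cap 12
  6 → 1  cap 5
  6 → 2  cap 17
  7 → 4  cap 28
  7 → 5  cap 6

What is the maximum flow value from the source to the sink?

augment #1: 0→2→7→5 bottleneck 6, total now 6
augment #2: 0→4→1→5 bottleneck 8, total now 14
augment #3: 0→4→3→5 bottleneck 12, total now 26
augment #4: 0→6→1→5 bottleneck 1, total now 27

Maximum flow value: 27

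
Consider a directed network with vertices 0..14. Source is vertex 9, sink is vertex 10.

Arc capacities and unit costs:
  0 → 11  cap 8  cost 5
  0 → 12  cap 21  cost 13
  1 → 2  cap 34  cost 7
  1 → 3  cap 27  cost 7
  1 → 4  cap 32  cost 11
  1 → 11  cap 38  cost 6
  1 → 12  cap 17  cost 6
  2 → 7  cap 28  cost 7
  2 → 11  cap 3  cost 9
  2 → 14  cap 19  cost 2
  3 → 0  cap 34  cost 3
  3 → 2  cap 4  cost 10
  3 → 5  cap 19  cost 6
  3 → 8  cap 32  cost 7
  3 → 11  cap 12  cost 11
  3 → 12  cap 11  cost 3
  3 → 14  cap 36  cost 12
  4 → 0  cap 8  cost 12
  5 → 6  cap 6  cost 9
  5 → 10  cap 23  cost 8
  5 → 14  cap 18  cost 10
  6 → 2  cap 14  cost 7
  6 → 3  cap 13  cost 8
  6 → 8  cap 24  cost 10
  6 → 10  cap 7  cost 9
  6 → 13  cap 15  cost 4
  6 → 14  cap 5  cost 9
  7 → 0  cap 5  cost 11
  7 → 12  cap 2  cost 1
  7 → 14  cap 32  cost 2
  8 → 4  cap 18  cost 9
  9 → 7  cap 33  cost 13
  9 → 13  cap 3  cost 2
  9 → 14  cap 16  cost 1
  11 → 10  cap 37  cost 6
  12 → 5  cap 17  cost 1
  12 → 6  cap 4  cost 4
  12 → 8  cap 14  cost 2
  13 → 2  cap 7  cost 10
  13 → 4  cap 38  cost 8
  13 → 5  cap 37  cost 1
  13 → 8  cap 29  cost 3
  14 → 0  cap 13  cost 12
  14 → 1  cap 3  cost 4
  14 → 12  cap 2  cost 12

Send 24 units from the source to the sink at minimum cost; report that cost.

shortest-cost path #1: 9→13→5→10 push 3 @ unit cost 11 (adds 33)
shortest-cost path #2: 9→14→1→11→10 push 3 @ unit cost 17 (adds 51)
shortest-cost path #3: 9→14→12→5→10 push 2 @ unit cost 22 (adds 44)
shortest-cost path #4: 9→7→12→5→10 push 2 @ unit cost 23 (adds 46)
shortest-cost path #5: 9→14→0→11→10 push 8 @ unit cost 24 (adds 192)
shortest-cost path #6: 9→14→0→12→5→10 push 3 @ unit cost 35 (adds 105)
shortest-cost path #7: 9→7→0→12→5→10 push 3 @ unit cost 46 (adds 138)
total cost = 609

Minimum cost for 24 units: 609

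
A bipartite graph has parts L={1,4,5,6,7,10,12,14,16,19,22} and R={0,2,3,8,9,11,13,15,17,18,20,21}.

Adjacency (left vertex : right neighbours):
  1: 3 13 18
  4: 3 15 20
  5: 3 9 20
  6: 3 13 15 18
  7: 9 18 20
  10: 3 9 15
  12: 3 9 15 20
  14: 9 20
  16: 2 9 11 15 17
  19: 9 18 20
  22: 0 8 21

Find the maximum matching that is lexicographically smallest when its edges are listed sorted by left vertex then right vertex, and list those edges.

|M| = 8 (so the lex-smallest maximum matching has 8 edges)
process left vertices in ascending order; for each, take the smallest-labelled available neighbour that still permits 8 edges overall, or leave it unmatched if none does
lex-smallest matching: {1-3, 4-15, 5-9, 6-13, 7-18, 12-20, 16-2, 22-0}

Lex-smallest maximum matching: {(1,3), (4,15), (5,9), (6,13), (7,18), (12,20), (16,2), (22,0)}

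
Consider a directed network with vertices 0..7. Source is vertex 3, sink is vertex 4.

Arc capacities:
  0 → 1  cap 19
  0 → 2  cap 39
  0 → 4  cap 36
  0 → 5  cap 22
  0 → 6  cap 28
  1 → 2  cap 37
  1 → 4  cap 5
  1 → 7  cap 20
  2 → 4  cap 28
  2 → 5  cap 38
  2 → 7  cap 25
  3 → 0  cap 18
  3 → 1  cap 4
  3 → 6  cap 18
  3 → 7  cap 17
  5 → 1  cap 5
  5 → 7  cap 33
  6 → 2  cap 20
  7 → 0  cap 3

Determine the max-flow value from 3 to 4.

augment #1: 3→0→4 bottleneck 18, total now 18
augment #2: 3→1→4 bottleneck 4, total now 22
augment #3: 3→6→2→4 bottleneck 18, total now 40
augment #4: 3→7→0→4 bottleneck 3, total now 43

Maximum flow value: 43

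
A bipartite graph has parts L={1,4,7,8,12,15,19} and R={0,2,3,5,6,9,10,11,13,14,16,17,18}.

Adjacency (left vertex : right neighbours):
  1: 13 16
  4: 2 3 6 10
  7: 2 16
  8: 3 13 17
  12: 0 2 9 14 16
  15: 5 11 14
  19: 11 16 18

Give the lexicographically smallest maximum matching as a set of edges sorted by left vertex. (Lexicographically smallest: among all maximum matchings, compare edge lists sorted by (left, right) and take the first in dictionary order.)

Lex-smallest maximum matching: {(1,13), (4,2), (7,16), (8,3), (12,0), (15,5), (19,11)}

|M| = 7 (so the lex-smallest maximum matching has 7 edges)
process left vertices in ascending order; for each, take the smallest-labelled available neighbour that still permits 7 edges overall, or leave it unmatched if none does
lex-smallest matching: {1-13, 4-2, 7-16, 8-3, 12-0, 15-5, 19-11}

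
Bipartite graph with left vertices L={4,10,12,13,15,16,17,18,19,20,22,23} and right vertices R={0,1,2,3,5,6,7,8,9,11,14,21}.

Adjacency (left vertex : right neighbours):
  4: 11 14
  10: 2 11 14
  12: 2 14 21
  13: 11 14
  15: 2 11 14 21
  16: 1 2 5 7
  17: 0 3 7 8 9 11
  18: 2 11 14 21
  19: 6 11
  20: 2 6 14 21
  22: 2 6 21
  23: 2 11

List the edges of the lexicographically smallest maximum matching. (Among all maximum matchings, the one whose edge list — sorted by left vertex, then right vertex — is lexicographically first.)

|M| = 7 (so the lex-smallest maximum matching has 7 edges)
process left vertices in ascending order; for each, take the smallest-labelled available neighbour that still permits 7 edges overall, or leave it unmatched if none does
lex-smallest matching: {4-11, 10-2, 12-14, 15-21, 16-1, 17-0, 19-6}

Lex-smallest maximum matching: {(4,11), (10,2), (12,14), (15,21), (16,1), (17,0), (19,6)}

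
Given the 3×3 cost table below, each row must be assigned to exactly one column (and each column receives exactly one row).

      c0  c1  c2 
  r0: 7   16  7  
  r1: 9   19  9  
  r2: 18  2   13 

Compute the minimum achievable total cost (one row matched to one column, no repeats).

Minimum assignment cost: 18

one of 2 optimal assignments: row0→col0 (cost 7), row1→col2 (cost 9), row2→col1 (cost 2)
total = 7 + 9 + 2 = 18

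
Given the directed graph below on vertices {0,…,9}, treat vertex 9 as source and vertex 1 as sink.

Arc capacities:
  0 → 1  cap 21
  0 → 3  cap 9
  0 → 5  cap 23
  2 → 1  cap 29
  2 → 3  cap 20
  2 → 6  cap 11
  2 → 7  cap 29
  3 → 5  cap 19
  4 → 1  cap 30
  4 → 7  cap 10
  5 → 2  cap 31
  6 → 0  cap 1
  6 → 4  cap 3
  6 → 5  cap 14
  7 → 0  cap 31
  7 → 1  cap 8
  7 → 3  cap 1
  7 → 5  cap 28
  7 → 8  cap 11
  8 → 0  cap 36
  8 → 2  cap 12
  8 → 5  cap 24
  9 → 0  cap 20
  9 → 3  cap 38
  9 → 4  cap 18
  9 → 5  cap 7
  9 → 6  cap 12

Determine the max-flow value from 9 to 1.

Maximum flow value: 73

augment #1: 9→0→1 bottleneck 20, total now 20
augment #2: 9→4→1 bottleneck 18, total now 38
augment #3: 9→5→2→1 bottleneck 7, total now 45
augment #4: 9→6→0→1 bottleneck 1, total now 46
augment #5: 9→6→4→1 bottleneck 3, total now 49
augment #6: 9→3→5→2→1 bottleneck 19, total now 68
augment #7: 9→6→5→2→1 bottleneck 3, total now 71
augment #8: 9→6→5→2→7→1 bottleneck 2, total now 73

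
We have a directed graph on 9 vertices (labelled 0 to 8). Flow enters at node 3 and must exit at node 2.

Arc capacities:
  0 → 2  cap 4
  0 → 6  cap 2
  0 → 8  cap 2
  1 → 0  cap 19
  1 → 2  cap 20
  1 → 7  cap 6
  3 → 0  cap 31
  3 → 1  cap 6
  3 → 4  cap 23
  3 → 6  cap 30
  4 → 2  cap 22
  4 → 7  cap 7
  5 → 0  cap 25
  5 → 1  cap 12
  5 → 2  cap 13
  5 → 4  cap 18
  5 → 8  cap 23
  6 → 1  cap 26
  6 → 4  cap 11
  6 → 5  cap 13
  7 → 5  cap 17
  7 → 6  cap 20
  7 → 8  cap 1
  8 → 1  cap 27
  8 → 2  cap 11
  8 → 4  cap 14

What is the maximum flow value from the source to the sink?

augment #1: 3→0→2 bottleneck 4, total now 4
augment #2: 3→1→2 bottleneck 6, total now 10
augment #3: 3→4→2 bottleneck 22, total now 32
augment #4: 3→0→8→2 bottleneck 2, total now 34
augment #5: 3→6→1→2 bottleneck 14, total now 48
augment #6: 3→6→5→2 bottleneck 13, total now 61
augment #7: 3→4→7→8→2 bottleneck 1, total now 62
augment #8: 3→6→1→7→5→8→2 bottleneck 3, total now 65
augment #9: 3→0→6→1→7→5→8→2 bottleneck 2, total now 67

Maximum flow value: 67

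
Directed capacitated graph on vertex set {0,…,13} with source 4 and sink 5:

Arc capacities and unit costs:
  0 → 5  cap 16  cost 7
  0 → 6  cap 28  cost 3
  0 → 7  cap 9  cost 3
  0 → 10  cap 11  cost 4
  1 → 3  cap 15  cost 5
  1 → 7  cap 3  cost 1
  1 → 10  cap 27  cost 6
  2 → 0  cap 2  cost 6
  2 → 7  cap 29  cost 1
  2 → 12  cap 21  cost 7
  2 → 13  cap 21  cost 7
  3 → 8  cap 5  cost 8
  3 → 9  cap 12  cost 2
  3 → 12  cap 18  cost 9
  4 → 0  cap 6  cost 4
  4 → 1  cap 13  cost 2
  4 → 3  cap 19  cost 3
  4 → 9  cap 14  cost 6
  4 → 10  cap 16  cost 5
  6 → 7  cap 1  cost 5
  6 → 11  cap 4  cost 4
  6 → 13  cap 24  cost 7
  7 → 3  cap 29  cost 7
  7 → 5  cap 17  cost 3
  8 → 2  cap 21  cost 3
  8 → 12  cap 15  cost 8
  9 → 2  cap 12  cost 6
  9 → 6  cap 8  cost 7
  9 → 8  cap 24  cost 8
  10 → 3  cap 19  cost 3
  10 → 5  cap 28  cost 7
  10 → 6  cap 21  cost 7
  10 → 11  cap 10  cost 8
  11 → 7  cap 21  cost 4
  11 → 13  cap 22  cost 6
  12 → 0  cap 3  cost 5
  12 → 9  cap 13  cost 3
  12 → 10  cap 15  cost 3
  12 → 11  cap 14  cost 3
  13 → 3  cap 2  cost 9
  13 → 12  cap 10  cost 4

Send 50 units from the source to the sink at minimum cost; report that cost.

Minimum cost for 50 units: 664

shortest-cost path #1: 4→1→7→5 push 3 @ unit cost 6 (adds 18)
shortest-cost path #2: 4→0→7→5 push 6 @ unit cost 10 (adds 60)
shortest-cost path #3: 4→10→5 push 16 @ unit cost 12 (adds 192)
shortest-cost path #4: 4→1→10→5 push 10 @ unit cost 15 (adds 150)
shortest-cost path #5: 4→3→9→2→7→5 push 8 @ unit cost 15 (adds 120)
shortest-cost path #6: 4→3→9→2→7→0→5 push 4 @ unit cost 16 (adds 64)
shortest-cost path #7: 4→3→8→2→7→0→5 push 2 @ unit cost 19 (adds 38)
shortest-cost path #8: 4→3→12→10→5 push 1 @ unit cost 22 (adds 22)
total cost = 664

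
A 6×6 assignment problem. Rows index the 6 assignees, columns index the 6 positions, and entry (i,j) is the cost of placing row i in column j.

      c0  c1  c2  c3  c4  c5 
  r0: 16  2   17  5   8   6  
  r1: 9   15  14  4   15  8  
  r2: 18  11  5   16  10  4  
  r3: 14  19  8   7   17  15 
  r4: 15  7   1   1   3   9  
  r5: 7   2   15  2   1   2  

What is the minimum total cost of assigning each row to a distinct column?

Minimum assignment cost: 24

optimal assignment: row0→col1 (cost 2), row1→col0 (cost 9), row2→col5 (cost 4), row3→col3 (cost 7), row4→col2 (cost 1), row5→col4 (cost 1)
total = 2 + 9 + 4 + 7 + 1 + 1 = 24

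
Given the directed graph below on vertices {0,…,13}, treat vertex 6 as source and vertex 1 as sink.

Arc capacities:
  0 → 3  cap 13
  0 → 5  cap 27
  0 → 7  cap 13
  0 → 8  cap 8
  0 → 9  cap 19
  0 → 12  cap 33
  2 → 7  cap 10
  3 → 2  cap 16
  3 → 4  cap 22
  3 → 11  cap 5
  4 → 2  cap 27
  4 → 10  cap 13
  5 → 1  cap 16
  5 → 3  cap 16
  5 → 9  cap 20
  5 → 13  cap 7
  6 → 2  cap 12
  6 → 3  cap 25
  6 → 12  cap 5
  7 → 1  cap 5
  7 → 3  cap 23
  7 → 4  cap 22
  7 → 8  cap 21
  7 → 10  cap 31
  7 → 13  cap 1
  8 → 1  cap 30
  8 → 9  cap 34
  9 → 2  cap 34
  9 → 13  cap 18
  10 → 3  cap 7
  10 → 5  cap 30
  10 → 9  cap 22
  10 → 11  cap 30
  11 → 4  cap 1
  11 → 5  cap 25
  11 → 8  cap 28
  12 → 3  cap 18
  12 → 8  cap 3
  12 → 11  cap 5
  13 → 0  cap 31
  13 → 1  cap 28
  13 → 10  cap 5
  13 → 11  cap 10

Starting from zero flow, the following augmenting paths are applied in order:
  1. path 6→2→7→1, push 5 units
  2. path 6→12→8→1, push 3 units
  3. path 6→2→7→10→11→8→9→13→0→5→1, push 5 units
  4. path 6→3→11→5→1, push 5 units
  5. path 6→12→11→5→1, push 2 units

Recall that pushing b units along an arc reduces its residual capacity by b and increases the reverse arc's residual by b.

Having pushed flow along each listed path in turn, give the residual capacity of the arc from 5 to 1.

Residual capacity of (5,1): 4

after path 1 (6→2→7→1, push 5): res(5,1)=16
after path 2 (6→12→8→1, push 3): res(5,1)=16
after path 3 (6→2→7→10→11→8→9→13→0→5→1, push 5): res(5,1)=11
after path 4 (6→3→11→5→1, push 5): res(5,1)=6
after path 5 (6→12→11→5→1, push 2): res(5,1)=4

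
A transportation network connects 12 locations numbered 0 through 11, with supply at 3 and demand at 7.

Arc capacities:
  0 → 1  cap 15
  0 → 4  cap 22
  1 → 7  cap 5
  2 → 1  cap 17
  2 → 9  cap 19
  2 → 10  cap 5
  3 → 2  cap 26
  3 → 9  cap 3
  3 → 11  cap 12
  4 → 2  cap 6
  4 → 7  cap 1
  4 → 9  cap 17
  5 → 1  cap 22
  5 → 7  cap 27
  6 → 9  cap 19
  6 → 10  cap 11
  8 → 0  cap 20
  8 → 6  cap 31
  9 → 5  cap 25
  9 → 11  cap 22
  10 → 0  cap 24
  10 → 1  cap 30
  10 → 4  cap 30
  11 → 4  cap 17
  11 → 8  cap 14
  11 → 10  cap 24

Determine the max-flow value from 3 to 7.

augment #1: 3→2→1→7 bottleneck 5, total now 5
augment #2: 3→9→5→7 bottleneck 3, total now 8
augment #3: 3→11→4→7 bottleneck 1, total now 9
augment #4: 3→2→9→5→7 bottleneck 19, total now 28
augment #5: 3→11→4→9→5→7 bottleneck 3, total now 31

Maximum flow value: 31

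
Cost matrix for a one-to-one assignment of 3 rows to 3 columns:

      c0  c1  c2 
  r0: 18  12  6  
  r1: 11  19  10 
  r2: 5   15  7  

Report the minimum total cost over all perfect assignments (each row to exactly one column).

optimal assignment: row0→col1 (cost 12), row1→col2 (cost 10), row2→col0 (cost 5)
total = 12 + 10 + 5 = 27

Minimum assignment cost: 27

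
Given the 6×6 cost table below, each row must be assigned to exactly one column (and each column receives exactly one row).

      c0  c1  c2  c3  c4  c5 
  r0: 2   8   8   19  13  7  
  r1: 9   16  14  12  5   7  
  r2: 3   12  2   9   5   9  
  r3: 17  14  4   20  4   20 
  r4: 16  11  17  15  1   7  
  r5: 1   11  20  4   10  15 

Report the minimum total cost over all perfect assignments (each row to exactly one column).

Minimum assignment cost: 27

optimal assignment: row0→col1 (cost 8), row1→col5 (cost 7), row2→col0 (cost 3), row3→col2 (cost 4), row4→col4 (cost 1), row5→col3 (cost 4)
total = 8 + 7 + 3 + 4 + 1 + 4 = 27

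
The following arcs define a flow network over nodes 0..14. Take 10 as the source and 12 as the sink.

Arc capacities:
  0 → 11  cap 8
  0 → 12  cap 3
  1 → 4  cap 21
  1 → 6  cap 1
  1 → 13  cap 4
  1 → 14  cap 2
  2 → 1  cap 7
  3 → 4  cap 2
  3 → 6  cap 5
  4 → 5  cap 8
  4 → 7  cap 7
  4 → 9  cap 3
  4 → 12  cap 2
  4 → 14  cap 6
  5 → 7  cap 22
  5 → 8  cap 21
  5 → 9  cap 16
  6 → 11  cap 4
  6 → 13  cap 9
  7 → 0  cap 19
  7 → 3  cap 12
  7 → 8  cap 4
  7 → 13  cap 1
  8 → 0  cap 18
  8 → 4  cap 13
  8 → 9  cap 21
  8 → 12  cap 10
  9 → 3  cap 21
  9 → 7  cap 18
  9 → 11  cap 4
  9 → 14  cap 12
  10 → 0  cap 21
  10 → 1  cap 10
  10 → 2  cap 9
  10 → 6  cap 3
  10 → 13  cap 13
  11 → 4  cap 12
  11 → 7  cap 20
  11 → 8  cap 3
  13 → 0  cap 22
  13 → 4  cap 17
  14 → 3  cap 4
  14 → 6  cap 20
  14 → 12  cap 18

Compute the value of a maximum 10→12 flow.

augment #1: 10→0→12 bottleneck 3, total now 3
augment #2: 10→1→4→12 bottleneck 2, total now 5
augment #3: 10→1→14→12 bottleneck 2, total now 7
augment #4: 10→0→11→8→12 bottleneck 3, total now 10
augment #5: 10→1→4→14→12 bottleneck 6, total now 16
augment #6: 10→0→11→7→8→12 bottleneck 4, total now 20
augment #7: 10→13→4→5→8→12 bottleneck 3, total now 23
augment #8: 10→13→4→9→14→12 bottleneck 3, total now 26
augment #9: 10→13→4→5→9→14→12 bottleneck 5, total now 31

Maximum flow value: 31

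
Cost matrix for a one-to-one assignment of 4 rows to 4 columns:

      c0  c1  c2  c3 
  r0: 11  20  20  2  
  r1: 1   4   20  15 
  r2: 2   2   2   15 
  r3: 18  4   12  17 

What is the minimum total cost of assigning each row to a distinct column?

Minimum assignment cost: 9

optimal assignment: row0→col3 (cost 2), row1→col0 (cost 1), row2→col2 (cost 2), row3→col1 (cost 4)
total = 2 + 1 + 2 + 4 = 9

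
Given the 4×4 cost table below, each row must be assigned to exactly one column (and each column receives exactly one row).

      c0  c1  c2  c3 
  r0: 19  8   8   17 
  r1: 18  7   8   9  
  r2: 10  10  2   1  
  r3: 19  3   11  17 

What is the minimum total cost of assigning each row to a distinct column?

one of 2 optimal assignments: row0→col2 (cost 8), row1→col0 (cost 18), row2→col3 (cost 1), row3→col1 (cost 3)
total = 8 + 18 + 1 + 3 = 30

Minimum assignment cost: 30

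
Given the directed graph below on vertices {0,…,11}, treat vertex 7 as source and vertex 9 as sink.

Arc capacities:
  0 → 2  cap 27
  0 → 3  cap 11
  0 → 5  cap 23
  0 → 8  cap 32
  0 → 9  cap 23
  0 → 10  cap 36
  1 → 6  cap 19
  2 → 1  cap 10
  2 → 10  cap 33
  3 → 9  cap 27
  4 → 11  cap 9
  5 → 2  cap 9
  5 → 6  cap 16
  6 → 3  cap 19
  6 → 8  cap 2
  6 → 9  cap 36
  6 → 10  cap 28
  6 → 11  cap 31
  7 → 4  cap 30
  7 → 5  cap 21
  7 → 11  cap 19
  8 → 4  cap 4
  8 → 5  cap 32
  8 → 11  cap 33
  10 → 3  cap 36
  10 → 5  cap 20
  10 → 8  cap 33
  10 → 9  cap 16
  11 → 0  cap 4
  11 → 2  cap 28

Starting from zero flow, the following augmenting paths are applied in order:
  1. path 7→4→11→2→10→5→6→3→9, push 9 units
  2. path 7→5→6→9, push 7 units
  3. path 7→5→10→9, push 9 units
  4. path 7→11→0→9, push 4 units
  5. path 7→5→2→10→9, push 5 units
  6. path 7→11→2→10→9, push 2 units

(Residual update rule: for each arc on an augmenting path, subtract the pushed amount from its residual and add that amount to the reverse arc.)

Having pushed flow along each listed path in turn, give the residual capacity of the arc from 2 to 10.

after path 1 (7→4→11→2→10→5→6→3→9, push 9): res(2,10)=24
after path 2 (7→5→6→9, push 7): res(2,10)=24
after path 3 (7→5→10→9, push 9): res(2,10)=24
after path 4 (7→11→0→9, push 4): res(2,10)=24
after path 5 (7→5→2→10→9, push 5): res(2,10)=19
after path 6 (7→11→2→10→9, push 2): res(2,10)=17

Residual capacity of (2,10): 17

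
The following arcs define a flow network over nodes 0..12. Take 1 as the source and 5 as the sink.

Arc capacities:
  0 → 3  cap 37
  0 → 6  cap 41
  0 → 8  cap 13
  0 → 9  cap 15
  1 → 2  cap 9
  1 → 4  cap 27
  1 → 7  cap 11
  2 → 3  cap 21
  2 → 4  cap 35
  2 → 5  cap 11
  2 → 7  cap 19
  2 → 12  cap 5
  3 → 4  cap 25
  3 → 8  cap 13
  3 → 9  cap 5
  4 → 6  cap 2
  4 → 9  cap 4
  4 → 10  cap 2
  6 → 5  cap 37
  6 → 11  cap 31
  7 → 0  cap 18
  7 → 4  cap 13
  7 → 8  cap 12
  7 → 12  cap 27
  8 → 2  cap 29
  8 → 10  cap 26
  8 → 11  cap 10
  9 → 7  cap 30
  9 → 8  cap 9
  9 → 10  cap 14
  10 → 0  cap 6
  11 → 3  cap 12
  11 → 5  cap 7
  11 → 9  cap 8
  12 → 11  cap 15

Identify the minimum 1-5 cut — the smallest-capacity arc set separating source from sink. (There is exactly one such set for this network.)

augment #1: 1→2→5 push 9
augment #2: 1→4→6→5 push 2
augment #3: 1→7→0→6→5 push 11
augment #4: 1→4→9→8→2→5 push 2
augment #5: 1→4→9→8→11→5 push 2
augment #6: 1→4→10→0→6→5 push 2
max flow = 28; residual-reachable set from 1 gives S-side
cut edges (S→T): {(1,2), (1,7), (4,6), (4,9), (4,10)} total cap 28

Min-cut arcs: {(1,2), (1,7), (4,6), (4,9), (4,10)} (total capacity 28)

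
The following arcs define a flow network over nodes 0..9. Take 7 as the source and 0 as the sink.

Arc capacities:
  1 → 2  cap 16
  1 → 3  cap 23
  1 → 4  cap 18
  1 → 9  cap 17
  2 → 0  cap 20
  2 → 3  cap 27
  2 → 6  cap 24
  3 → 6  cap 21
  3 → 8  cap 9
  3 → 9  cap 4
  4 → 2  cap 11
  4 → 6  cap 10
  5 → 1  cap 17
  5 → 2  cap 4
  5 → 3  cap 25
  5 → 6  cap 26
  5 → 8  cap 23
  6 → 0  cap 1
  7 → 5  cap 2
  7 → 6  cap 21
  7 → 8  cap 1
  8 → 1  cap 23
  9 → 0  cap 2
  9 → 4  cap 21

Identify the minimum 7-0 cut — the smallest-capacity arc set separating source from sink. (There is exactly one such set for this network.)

augment #1: 7→6→0 push 1
augment #2: 7→5→2→0 push 2
augment #3: 7→8→1→2→0 push 1
max flow = 4; residual-reachable set from 7 gives S-side
cut edges (S→T): {(6,0), (7,5), (7,8)} total cap 4

Min-cut arcs: {(6,0), (7,5), (7,8)} (total capacity 4)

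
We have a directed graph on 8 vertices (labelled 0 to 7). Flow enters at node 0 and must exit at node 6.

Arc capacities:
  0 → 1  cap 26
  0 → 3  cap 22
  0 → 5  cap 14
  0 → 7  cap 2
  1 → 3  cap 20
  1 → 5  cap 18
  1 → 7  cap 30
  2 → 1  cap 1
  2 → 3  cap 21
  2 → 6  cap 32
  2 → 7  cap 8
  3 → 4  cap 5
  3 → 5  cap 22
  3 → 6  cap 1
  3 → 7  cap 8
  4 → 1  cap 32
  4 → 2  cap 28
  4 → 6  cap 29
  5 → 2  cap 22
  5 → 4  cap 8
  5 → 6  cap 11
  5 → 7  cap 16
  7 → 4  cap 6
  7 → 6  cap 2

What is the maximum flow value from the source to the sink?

augment #1: 0→3→6 bottleneck 1, total now 1
augment #2: 0→5→6 bottleneck 11, total now 12
augment #3: 0→7→6 bottleneck 2, total now 14
augment #4: 0→3→4→6 bottleneck 5, total now 19
augment #5: 0→5→2→6 bottleneck 3, total now 22
augment #6: 0→1→5→2→6 bottleneck 18, total now 40
augment #7: 0→1→7→4→6 bottleneck 6, total now 46
augment #8: 0→3→5→2→6 bottleneck 1, total now 47
augment #9: 0→3→5→4→6 bottleneck 8, total now 55

Maximum flow value: 55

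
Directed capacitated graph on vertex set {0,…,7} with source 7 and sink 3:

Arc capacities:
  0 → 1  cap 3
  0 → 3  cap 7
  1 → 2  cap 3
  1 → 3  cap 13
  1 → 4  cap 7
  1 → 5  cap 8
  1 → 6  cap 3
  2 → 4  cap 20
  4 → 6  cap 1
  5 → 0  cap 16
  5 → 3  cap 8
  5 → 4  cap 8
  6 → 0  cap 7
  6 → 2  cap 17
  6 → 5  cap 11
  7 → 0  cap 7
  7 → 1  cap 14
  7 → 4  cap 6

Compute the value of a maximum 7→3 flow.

Maximum flow value: 22

augment #1: 7→0→3 bottleneck 7, total now 7
augment #2: 7→1→3 bottleneck 13, total now 20
augment #3: 7→1→5→3 bottleneck 1, total now 21
augment #4: 7→4→6→5→3 bottleneck 1, total now 22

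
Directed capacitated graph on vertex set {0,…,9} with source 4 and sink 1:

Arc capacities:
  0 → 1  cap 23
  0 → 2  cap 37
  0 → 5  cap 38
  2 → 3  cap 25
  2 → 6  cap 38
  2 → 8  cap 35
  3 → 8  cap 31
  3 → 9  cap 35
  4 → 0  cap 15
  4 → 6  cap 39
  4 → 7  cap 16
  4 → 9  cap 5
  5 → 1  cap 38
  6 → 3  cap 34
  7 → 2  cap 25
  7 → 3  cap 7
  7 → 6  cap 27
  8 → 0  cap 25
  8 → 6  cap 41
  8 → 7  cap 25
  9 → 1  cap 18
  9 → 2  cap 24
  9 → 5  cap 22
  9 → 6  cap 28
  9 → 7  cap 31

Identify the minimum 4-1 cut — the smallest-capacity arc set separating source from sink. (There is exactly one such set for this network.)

augment #1: 4→0→1 push 15
augment #2: 4→9→1 push 5
augment #3: 4→6→3→9→1 push 13
augment #4: 4→6→3→8→0→1 push 8
augment #5: 4→6→3→9→5→1 push 13
augment #6: 4→7→3→9→5→1 push 7
augment #7: 4→7→2→3→9→5→1 push 2
augment #8: 4→7→2→8→0→5→1 push 7
max flow = 70; residual-reachable set from 4 gives S-side
cut edges (S→T): {(4,0), (4,7), (4,9), (6,3)} total cap 70

Min-cut arcs: {(4,0), (4,7), (4,9), (6,3)} (total capacity 70)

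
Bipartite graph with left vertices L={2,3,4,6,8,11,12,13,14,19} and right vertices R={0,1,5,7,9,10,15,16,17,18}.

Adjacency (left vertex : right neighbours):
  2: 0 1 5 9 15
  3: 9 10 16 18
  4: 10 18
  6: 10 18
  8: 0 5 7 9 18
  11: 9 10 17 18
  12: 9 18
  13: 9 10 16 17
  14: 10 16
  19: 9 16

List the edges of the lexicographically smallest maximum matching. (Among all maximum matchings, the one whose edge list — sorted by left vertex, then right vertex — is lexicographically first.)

Lex-smallest maximum matching: {(2,0), (3,9), (4,10), (6,18), (8,5), (11,17), (13,16)}

|M| = 7 (so the lex-smallest maximum matching has 7 edges)
process left vertices in ascending order; for each, take the smallest-labelled available neighbour that still permits 7 edges overall, or leave it unmatched if none does
lex-smallest matching: {2-0, 3-9, 4-10, 6-18, 8-5, 11-17, 13-16}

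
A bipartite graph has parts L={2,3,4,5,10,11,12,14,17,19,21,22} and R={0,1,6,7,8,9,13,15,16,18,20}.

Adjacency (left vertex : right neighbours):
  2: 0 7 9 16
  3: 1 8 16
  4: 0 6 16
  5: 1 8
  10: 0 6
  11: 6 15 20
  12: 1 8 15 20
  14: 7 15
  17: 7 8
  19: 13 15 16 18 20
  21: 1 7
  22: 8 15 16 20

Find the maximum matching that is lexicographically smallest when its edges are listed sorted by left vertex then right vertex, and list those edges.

Lex-smallest maximum matching: {(2,9), (3,1), (4,0), (5,8), (10,6), (11,15), (12,20), (14,7), (19,13), (22,16)}

|M| = 10 (so the lex-smallest maximum matching has 10 edges)
process left vertices in ascending order; for each, take the smallest-labelled available neighbour that still permits 10 edges overall, or leave it unmatched if none does
lex-smallest matching: {2-9, 3-1, 4-0, 5-8, 10-6, 11-15, 12-20, 14-7, 19-13, 22-16}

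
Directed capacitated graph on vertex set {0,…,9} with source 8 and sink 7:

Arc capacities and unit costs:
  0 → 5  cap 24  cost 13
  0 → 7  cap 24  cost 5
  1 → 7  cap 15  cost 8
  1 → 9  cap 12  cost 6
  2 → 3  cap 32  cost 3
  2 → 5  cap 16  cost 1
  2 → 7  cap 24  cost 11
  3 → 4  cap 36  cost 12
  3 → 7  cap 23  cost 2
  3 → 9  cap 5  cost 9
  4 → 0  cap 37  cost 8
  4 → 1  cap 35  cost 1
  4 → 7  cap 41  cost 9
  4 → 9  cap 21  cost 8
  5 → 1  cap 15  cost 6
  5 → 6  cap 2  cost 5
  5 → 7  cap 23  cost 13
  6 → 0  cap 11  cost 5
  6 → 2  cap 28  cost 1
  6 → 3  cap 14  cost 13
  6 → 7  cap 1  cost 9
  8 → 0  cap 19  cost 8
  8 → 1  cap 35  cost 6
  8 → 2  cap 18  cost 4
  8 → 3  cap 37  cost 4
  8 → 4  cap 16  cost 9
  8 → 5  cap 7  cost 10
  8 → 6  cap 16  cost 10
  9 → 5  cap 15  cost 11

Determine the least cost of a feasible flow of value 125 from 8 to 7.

shortest-cost path #1: 8→3→7 push 23 @ unit cost 6 (adds 138)
shortest-cost path #2: 8→0→7 push 19 @ unit cost 13 (adds 247)
shortest-cost path #3: 8→1→7 push 15 @ unit cost 14 (adds 210)
shortest-cost path #4: 8→2→7 push 18 @ unit cost 15 (adds 270)
shortest-cost path #5: 8→4→7 push 16 @ unit cost 18 (adds 288)
shortest-cost path #6: 8→6→7 push 1 @ unit cost 19 (adds 19)
shortest-cost path #7: 8→6→0→7 push 5 @ unit cost 20 (adds 100)
shortest-cost path #8: 8→6→2→7 push 6 @ unit cost 22 (adds 132)
shortest-cost path #9: 8→5→7 push 7 @ unit cost 23 (adds 161)
shortest-cost path #10: 8→3→4→7 push 14 @ unit cost 25 (adds 350)
shortest-cost path #11: 8→6→2→5→7 push 1 @ unit cost 25 (adds 25)
total cost = 1940

Minimum cost for 125 units: 1940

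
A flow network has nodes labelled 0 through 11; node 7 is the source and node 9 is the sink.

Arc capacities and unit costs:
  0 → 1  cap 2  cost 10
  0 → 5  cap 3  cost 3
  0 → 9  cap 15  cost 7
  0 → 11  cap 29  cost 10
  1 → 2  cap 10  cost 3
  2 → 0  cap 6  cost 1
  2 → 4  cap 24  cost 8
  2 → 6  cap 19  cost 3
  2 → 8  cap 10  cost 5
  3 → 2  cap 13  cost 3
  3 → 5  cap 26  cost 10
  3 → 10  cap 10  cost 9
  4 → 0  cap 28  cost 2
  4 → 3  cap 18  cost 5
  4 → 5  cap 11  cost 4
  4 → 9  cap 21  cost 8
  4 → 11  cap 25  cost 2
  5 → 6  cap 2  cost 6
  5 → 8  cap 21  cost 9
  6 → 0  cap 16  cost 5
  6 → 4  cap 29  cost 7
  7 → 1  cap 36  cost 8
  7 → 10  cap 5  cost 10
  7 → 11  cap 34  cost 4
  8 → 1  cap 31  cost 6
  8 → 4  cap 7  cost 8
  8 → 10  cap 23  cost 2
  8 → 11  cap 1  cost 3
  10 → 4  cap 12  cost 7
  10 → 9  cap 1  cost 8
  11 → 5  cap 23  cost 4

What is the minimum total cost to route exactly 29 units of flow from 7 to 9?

Minimum cost for 29 units: 789

shortest-cost path #1: 7→10→9 push 1 @ unit cost 18 (adds 18)
shortest-cost path #2: 7→1→2→0→9 push 6 @ unit cost 19 (adds 114)
shortest-cost path #3: 7→10→4→9 push 4 @ unit cost 25 (adds 100)
shortest-cost path #4: 7→1→2→6→0→9 push 4 @ unit cost 26 (adds 104)
shortest-cost path #5: 7→11→5→6→0→9 push 2 @ unit cost 26 (adds 52)
shortest-cost path #6: 7→11→5→8→4→9 push 7 @ unit cost 33 (adds 231)
shortest-cost path #7: 7→11→5→8→10→4→9 push 5 @ unit cost 34 (adds 170)
total cost = 789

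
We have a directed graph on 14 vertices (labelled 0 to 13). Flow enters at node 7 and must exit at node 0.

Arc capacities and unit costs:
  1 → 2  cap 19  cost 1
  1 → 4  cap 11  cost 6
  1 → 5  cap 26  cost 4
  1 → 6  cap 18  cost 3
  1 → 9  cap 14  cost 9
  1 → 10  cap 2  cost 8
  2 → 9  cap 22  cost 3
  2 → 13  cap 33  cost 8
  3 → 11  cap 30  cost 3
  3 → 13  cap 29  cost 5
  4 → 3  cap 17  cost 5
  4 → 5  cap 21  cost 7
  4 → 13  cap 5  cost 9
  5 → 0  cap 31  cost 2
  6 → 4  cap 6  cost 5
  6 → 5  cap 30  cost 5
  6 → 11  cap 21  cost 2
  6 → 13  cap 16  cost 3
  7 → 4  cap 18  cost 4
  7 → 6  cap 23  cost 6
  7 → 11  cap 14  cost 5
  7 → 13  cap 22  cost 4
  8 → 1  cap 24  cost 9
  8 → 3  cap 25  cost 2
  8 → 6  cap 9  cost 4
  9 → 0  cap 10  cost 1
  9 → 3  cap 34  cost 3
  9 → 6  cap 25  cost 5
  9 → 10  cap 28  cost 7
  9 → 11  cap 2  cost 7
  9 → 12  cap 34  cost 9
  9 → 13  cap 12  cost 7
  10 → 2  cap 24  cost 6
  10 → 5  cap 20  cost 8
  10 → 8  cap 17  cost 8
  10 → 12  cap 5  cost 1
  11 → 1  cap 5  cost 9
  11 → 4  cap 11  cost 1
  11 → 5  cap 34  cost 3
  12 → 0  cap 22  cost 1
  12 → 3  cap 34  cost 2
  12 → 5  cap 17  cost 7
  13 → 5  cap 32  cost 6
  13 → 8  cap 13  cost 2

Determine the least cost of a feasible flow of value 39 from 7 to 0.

Minimum cost for 39 units: 507

shortest-cost path #1: 7→11→5→0 push 14 @ unit cost 10 (adds 140)
shortest-cost path #2: 7→13→5→0 push 17 @ unit cost 12 (adds 204)
shortest-cost path #3: 7→13→8→1→2→9→0 push 5 @ unit cost 20 (adds 100)
shortest-cost path #4: 7→4→5→13→8→1→2→9→0 push 3 @ unit cost 21 (adds 63)
total cost = 507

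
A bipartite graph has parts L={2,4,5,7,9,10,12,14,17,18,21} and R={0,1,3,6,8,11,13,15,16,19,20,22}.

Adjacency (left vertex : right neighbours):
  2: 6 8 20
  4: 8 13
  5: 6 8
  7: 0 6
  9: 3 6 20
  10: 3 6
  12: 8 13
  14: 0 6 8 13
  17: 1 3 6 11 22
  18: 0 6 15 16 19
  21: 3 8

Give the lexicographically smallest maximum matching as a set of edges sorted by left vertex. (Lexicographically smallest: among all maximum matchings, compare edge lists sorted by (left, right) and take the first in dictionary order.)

Lex-smallest maximum matching: {(2,6), (4,8), (7,0), (9,20), (10,3), (12,13), (17,1), (18,15)}

|M| = 8 (so the lex-smallest maximum matching has 8 edges)
process left vertices in ascending order; for each, take the smallest-labelled available neighbour that still permits 8 edges overall, or leave it unmatched if none does
lex-smallest matching: {2-6, 4-8, 7-0, 9-20, 10-3, 12-13, 17-1, 18-15}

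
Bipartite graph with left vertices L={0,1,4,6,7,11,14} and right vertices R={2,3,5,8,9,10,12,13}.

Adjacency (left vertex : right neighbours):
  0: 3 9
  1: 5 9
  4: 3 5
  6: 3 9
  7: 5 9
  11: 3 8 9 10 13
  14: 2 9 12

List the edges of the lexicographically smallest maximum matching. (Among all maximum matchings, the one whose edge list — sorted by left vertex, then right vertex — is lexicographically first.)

|M| = 5 (so the lex-smallest maximum matching has 5 edges)
process left vertices in ascending order; for each, take the smallest-labelled available neighbour that still permits 5 edges overall, or leave it unmatched if none does
lex-smallest matching: {0-3, 1-5, 6-9, 11-8, 14-2}

Lex-smallest maximum matching: {(0,3), (1,5), (6,9), (11,8), (14,2)}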